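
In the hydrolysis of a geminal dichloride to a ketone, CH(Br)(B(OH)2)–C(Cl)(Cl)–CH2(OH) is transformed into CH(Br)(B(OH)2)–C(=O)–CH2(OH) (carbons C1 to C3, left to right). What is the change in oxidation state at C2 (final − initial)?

0

Before: C2 has 2 bonds to C, 2 bonds to Cl → oxidation state +2.
After: C2 has 2 bonds to C, 2 bonds to O → oxidation state +2.
Δ = +2 − (+2) = 0, so no net redox change at C2.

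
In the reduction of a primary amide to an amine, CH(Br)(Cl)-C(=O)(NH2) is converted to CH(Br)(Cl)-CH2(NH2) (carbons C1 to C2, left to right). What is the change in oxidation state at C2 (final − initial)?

-4

Before: C2 has 1 bond to C, 2 bonds to O, 1 bond to N → oxidation state +3.
After: C2 has 1 bond to C, 2 bonds to H, 1 bond to N → oxidation state -1.
Δ = -1 − (+3) = -4, so this is a reduction at C2.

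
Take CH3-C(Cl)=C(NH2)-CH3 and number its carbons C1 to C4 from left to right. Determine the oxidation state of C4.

-3

Count +1 for every bond to an atom more electronegative than carbon and −1 for every bond to one less electronegative; C–C bonds are 0.
C4 has one bond to C (0), one bond to H (-1), one bond to H (-1), one bond to H (-1).
Oxidation state = 0 − 1 − 1 − 1 = -3.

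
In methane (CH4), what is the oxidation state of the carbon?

-4

Assign +1 per bond to O/N/halogen, −1 per bond to H or an electropositive element, and 0 per bond to carbon.
The carbon has one bond to H (-1), one bond to H (-1), one bond to H (-1), one bond to H (-1).
Oxidation state = -1 − 1 − 1 − 1 = -4.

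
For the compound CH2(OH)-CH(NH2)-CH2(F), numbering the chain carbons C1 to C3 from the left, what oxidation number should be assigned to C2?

C2 has one bond to C (0), one bond to C (0), one bond to H (-1), one bond to N (+1).
Oxidation state = 0 + 0 − 1 + 1 = 0.

0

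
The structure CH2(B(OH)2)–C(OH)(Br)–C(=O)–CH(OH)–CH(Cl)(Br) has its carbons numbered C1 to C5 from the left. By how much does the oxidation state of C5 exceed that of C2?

C5: 1C, 1H, 1Cl, 1Br → 0 − 1 + 1 + 1 = +1
C2: 2C, 1O, 1Br → 0 + 1 + 1 = +2
Difference: +1 − (+2) = -1.

-1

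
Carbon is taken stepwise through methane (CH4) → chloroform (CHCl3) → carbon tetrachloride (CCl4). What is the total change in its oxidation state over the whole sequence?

Carbon oxidation states along the series — methane: -4, chloroform: +2, carbon tetrachloride: +4.
Net change = +4 − (-4) = +8.

+8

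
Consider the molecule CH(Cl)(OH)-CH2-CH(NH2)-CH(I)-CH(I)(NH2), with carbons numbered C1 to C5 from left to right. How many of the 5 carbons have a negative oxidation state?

1

Assign +1 per bond to O/N/halogen, −1 per bond to H or an electropositive element, and 0 per bond to carbon. Tallying each carbon:
C1: 1C, 1H, 1O, 1Cl → 0 − 1 + 1 + 1 = +1
C2: 2C, 2H → 0 − 2 = -2
C3: 2C, 1H, 1N → 0 − 1 + 1 = 0
C4: 2C, 1H, 1I → 0 − 1 + 1 = 0
C5: 1C, 1H, 1N, 1I → 0 − 1 + 1 + 1 = +1
1 carbon (C2) meets the condition.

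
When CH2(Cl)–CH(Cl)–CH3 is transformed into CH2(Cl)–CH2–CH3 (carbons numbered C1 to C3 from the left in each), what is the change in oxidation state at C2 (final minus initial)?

-2

Before: C2 has 2 bonds to C, 1 bond to H, 1 bond to Cl → oxidation state 0.
After: C2 has 2 bonds to C, 2 bonds to H → oxidation state -2.
Δ = -2 − (0) = -2, so this is a reduction at C2.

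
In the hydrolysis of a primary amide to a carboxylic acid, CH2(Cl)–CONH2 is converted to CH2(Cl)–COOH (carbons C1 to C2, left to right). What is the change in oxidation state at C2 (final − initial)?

0

Before: C2 has 1 bond to C, 2 bonds to O, 1 bond to N → oxidation state +3.
After: C2 has 1 bond to C, 3 bonds to O → oxidation state +3.
Δ = +3 − (+3) = 0, so no net redox change at C2.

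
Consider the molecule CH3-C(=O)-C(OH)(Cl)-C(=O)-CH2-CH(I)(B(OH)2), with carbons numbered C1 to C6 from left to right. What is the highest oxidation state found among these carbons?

+2

Tallying each carbon's bonds:
C1: 1C, 3H → 0 − 3 = -3
C2: 2C, 2O → 0 + 2 = +2
C3: 2C, 1O, 1Cl → 0 + 1 + 1 = +2
C4: 2C, 2O → 0 + 2 = +2
C5: 2C, 2H → 0 − 2 = -2
C6: 1C, 1H, 1I, 1B → 0 − 1 + 1 − 1 = -1
The highest value is +2.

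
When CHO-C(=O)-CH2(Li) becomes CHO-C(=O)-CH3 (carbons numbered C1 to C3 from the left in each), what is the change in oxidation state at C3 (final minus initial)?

Before: C3 has 1 bond to C, 2 bonds to H, 1 bond to Li → oxidation state -3.
After: C3 has 1 bond to C, 3 bonds to H → oxidation state -3.
Δ = -3 − (-3) = 0, so no net redox change at C3.

0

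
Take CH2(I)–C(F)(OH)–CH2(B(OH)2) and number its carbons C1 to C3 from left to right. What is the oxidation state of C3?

-3

C3 has one bond to C (0), one bond to B (-1), one bond to H (-1), one bond to H (-1).
Oxidation state = 0 − 1 − 1 − 1 = -3.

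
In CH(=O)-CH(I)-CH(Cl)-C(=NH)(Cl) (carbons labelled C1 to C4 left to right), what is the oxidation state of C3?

0

Assign +1 per bond to O/N/halogen, −1 per bond to H or an electropositive element, and 0 per bond to carbon.
C3 has one bond to C (0), one bond to C (0), one bond to Cl (+1), one bond to H (-1).
Oxidation state = 0 + 0 + 1 − 1 = 0.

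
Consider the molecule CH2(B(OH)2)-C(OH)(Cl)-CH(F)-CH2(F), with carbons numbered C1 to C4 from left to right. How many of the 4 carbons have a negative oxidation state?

Bonds to more-electronegative neighbours contribute +1 each, bonds to H or metals contribute −1 each, and C–C bonds contribute 0. Tallying each carbon:
C1: 1C, 2H, 1B → 0 − 2 − 1 = -3
C2: 2C, 1O, 1Cl → 0 + 1 + 1 = +2
C3: 2C, 1H, 1F → 0 − 1 + 1 = 0
C4: 1C, 2H, 1F → 0 − 2 + 1 = -1
2 carbons (C1, C4) meet the condition.

2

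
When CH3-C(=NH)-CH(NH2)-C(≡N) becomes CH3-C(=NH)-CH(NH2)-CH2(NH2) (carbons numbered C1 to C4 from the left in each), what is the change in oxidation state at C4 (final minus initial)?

-4

Before: C4 has 1 bond to C, 3 bonds to N → oxidation state +3.
After: C4 has 1 bond to C, 2 bonds to H, 1 bond to N → oxidation state -1.
Δ = -1 − (+3) = -4, so this is a reduction at C4.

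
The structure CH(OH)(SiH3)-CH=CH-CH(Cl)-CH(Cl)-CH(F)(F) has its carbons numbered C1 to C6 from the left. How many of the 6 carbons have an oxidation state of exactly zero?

Tallying each carbon's bonds:
C1: 1C, 1H, 1O, 1Si → 0 − 1 + 1 − 1 = -1
C2: 3C, 1H → 0 − 1 = -1
C3: 3C, 1H → 0 − 1 = -1
C4: 2C, 1H, 1Cl → 0 − 1 + 1 = 0
C5: 2C, 1H, 1Cl → 0 − 1 + 1 = 0
C6: 1C, 1H, 2F → 0 − 1 + 2 = +1
2 carbons (C4, C5) meet the condition.

2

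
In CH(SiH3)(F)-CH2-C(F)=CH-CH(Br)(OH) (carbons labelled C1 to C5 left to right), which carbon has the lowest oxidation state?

C2

Count +1 for every bond to an atom more electronegative than carbon and −1 for every bond to one less electronegative; C–C bonds are 0. Tallying each carbon:
C1: 1C, 1H, 1F, 1Si → 0 − 1 + 1 − 1 = -1
C2: 2C, 2H → 0 − 2 = -2
C3: 3C, 1F → 0 + 1 = +1
C4: 3C, 1H → 0 − 1 = -1
C5: 1C, 1H, 1O, 1Br → 0 − 1 + 1 + 1 = +1
The most reduced carbon is C2 at -2.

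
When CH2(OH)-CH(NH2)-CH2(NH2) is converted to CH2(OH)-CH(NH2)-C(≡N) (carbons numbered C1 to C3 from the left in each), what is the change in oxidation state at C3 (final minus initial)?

Before: C3 has 1 bond to C, 2 bonds to H, 1 bond to N → oxidation state -1.
After: C3 has 1 bond to C, 3 bonds to N → oxidation state +3.
Δ = +3 − (-1) = +4, so this is an oxidation at C3.

+4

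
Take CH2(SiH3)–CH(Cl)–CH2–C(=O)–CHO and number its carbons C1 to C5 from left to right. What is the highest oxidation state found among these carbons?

+2

Tallying each carbon's bonds:
C1: 1C, 2H, 1Si → 0 − 2 − 1 = -3
C2: 2C, 1H, 1Cl → 0 − 1 + 1 = 0
C3: 2C, 2H → 0 − 2 = -2
C4: 2C, 2O → 0 + 2 = +2
C5: 1C, 1H, 2O → 0 − 1 + 2 = +1
The highest value is +2.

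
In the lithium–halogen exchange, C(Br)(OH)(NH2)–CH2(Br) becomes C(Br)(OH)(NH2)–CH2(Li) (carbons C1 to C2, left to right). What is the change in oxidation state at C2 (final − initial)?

Before: C2 has 1 bond to C, 2 bonds to H, 1 bond to Br → oxidation state -1.
After: C2 has 1 bond to C, 2 bonds to H, 1 bond to Li → oxidation state -3.
Δ = -3 − (-1) = -2, so this is a reduction at C2.

-2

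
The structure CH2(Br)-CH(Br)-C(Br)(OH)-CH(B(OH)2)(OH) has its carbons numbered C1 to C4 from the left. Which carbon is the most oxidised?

C3

Each bond to a more electronegative atom (O, N, halogen) counts +1, each bond to a less electronegative atom (H, metal, B, Si) counts −1, and each C–C bond counts 0. Tallying each carbon:
C1: 1C, 2H, 1Br → 0 − 2 + 1 = -1
C2: 2C, 1H, 1Br → 0 − 1 + 1 = 0
C3: 2C, 1O, 1Br → 0 + 1 + 1 = +2
C4: 1C, 1H, 1O, 1B → 0 − 1 + 1 − 1 = -1
The most oxidised carbon is C3 at +2.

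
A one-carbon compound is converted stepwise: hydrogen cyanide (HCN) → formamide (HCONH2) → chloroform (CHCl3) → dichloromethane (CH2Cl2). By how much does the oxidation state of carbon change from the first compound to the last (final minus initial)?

Carbon oxidation states along the series — hydrogen cyanide: +2, formamide: +2, chloroform: +2, dichloromethane: 0.
Net change = 0 − (+2) = -2.

-2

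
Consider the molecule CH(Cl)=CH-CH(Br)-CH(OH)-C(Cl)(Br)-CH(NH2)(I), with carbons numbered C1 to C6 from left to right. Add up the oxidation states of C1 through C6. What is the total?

+2

Tallying each carbon's bonds:
C1: 2C, 1H, 1Cl → 0 − 1 + 1 = 0
C2: 3C, 1H → 0 − 1 = -1
C3: 2C, 1H, 1Br → 0 − 1 + 1 = 0
C4: 2C, 1H, 1O → 0 − 1 + 1 = 0
C5: 2C, 1Cl, 1Br → 0 + 1 + 1 = +2
C6: 1C, 1H, 1N, 1I → 0 − 1 + 1 + 1 = +1
Sum = 0 − 1 + 0 + 0 + 2 + 1 = +2.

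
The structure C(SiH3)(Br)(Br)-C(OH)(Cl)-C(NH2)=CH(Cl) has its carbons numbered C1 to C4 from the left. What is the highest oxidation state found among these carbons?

Tallying each carbon's bonds:
C1: 1C, 2Br, 1Si → 0 + 2 − 1 = +1
C2: 2C, 1O, 1Cl → 0 + 1 + 1 = +2
C3: 3C, 1N → 0 + 1 = +1
C4: 2C, 1H, 1Cl → 0 − 1 + 1 = 0
The highest value is +2.

+2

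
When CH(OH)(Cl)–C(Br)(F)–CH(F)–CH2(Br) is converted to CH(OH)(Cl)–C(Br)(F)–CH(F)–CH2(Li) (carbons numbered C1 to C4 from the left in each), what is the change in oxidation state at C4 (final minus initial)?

Before: C4 has 1 bond to C, 2 bonds to H, 1 bond to Br → oxidation state -1.
After: C4 has 1 bond to C, 2 bonds to H, 1 bond to Li → oxidation state -3.
Δ = -3 − (-1) = -2, so this is a reduction at C4.

-2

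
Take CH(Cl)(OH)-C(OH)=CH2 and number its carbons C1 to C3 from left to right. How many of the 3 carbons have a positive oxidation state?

Each bond to a more electronegative atom (O, N, halogen) counts +1, each bond to a less electronegative atom (H, metal, B, Si) counts −1, and each C–C bond counts 0. Tallying each carbon:
C1: 1C, 1H, 1O, 1Cl → 0 − 1 + 1 + 1 = +1
C2: 3C, 1O → 0 + 1 = +1
C3: 2C, 2H → 0 − 2 = -2
2 carbons (C1, C2) meet the condition.

2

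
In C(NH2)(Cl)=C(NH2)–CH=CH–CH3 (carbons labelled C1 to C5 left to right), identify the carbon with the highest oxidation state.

Each bond to a more electronegative atom (O, N, halogen) counts +1, each bond to a less electronegative atom (H, metal, B, Si) counts −1, and each C–C bond counts 0. Tallying each carbon:
C1: 2C, 1N, 1Cl → 0 + 1 + 1 = +2
C2: 3C, 1N → 0 + 1 = +1
C3: 3C, 1H → 0 − 1 = -1
C4: 3C, 1H → 0 − 1 = -1
C5: 1C, 3H → 0 − 3 = -3
The most oxidised carbon is C1 at +2.

C1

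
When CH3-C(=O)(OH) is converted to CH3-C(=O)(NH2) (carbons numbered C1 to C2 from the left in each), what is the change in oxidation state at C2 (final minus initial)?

0

Before: C2 has 1 bond to C, 3 bonds to O → oxidation state +3.
After: C2 has 1 bond to C, 2 bonds to O, 1 bond to N → oxidation state +3.
Δ = +3 − (+3) = 0, so no net redox change at C2.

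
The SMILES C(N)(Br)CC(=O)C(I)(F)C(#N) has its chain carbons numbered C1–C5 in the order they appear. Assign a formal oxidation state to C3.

+2

C3 has one bond to C (0), one bond to C (0), a double bond to O (2×+1 = +2).
Oxidation state = 0 + 0 + 2 = +2.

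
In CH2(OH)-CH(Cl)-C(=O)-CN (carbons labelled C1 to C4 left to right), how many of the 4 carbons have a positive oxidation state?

2

Tallying each carbon's bonds:
C1: 1C, 2H, 1O → 0 − 2 + 1 = -1
C2: 2C, 1H, 1Cl → 0 − 1 + 1 = 0
C3: 2C, 2O → 0 + 2 = +2
C4: 1C, 3N → 0 + 3 = +3
2 carbons (C3, C4) meet the condition.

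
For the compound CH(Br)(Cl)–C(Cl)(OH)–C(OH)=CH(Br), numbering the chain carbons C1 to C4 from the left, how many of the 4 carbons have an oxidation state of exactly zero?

1

Assign +1 per bond to O/N/halogen, −1 per bond to H or an electropositive element, and 0 per bond to carbon. Tallying each carbon:
C1: 1C, 1H, 1Cl, 1Br → 0 − 1 + 1 + 1 = +1
C2: 2C, 1O, 1Cl → 0 + 1 + 1 = +2
C3: 3C, 1O → 0 + 1 = +1
C4: 2C, 1H, 1Br → 0 − 1 + 1 = 0
1 carbon (C4) meets the condition.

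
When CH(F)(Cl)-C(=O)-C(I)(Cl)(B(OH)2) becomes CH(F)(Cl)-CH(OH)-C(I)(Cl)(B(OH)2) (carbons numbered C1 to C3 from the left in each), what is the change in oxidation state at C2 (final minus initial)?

Before: C2 has 2 bonds to C, 2 bonds to O → oxidation state +2.
After: C2 has 2 bonds to C, 1 bond to H, 1 bond to O → oxidation state 0.
Δ = 0 − (+2) = -2, so this is a reduction at C2.

-2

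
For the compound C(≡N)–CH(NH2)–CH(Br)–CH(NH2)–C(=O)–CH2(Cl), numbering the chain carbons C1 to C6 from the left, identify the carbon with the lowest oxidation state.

C6

Each bond to a more electronegative atom (O, N, halogen) counts +1, each bond to a less electronegative atom (H, metal, B, Si) counts −1, and each C–C bond counts 0. Tallying each carbon:
C1: 1C, 3N → 0 + 3 = +3
C2: 2C, 1H, 1N → 0 − 1 + 1 = 0
C3: 2C, 1H, 1Br → 0 − 1 + 1 = 0
C4: 2C, 1H, 1N → 0 − 1 + 1 = 0
C5: 2C, 2O → 0 + 2 = +2
C6: 1C, 2H, 1Cl → 0 − 2 + 1 = -1
The most reduced carbon is C6 at -1.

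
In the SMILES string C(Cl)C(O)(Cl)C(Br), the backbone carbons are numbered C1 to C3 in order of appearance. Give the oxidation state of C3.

-1

C3 has one bond to C (0), one bond to H (-1), one bond to H (-1), one bond to Br (+1).
Oxidation state = 0 − 1 − 1 + 1 = -1.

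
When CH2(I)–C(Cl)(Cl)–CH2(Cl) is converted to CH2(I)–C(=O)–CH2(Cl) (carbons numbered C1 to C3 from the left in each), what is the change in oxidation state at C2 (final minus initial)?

0

Before: C2 has 2 bonds to C, 2 bonds to Cl → oxidation state +2.
After: C2 has 2 bonds to C, 2 bonds to O → oxidation state +2.
Δ = +2 − (+2) = 0, so no net redox change at C2.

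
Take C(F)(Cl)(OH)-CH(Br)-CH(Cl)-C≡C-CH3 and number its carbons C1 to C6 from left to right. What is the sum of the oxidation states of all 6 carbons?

Each bond to a more electronegative atom (O, N, halogen) counts +1, each bond to a less electronegative atom (H, metal, B, Si) counts −1, and each C–C bond counts 0. Tallying each carbon:
C1: 1C, 1O, 1F, 1Cl → 0 + 1 + 1 + 1 = +3
C2: 2C, 1H, 1Br → 0 − 1 + 1 = 0
C3: 2C, 1H, 1Cl → 0 − 1 + 1 = 0
C4: 4C → 0 = 0
C5: 4C → 0 = 0
C6: 1C, 3H → 0 − 3 = -3
Sum = +3 + 0 + 0 + 0 + 0 − 3 = 0.

0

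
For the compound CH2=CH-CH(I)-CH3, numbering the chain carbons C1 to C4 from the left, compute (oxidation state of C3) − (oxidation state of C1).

+2

C3: 2C, 1H, 1I → 0 − 1 + 1 = 0
C1: 2C, 2H → 0 − 2 = -2
Difference: 0 − (-2) = +2.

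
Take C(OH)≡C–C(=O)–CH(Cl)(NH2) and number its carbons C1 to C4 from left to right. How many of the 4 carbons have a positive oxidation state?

Assign +1 per bond to O/N/halogen, −1 per bond to H or an electropositive element, and 0 per bond to carbon. Tallying each carbon:
C1: 3C, 1O → 0 + 1 = +1
C2: 4C → 0 = 0
C3: 2C, 2O → 0 + 2 = +2
C4: 1C, 1H, 1N, 1Cl → 0 − 1 + 1 + 1 = +1
3 carbons (C1, C3, C4) meet the condition.

3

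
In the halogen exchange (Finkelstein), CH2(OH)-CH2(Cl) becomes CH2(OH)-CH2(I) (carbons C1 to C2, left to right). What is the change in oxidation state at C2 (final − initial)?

Before: C2 has 1 bond to C, 2 bonds to H, 1 bond to Cl → oxidation state -1.
After: C2 has 1 bond to C, 2 bonds to H, 1 bond to I → oxidation state -1.
Δ = -1 − (-1) = 0, so no net redox change at C2.

0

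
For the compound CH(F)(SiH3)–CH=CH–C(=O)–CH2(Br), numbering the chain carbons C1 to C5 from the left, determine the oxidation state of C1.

-1

C1 has one bond to C (0), one bond to F (+1), one bond to H (-1), one bond to Si (-1).
Oxidation state = 0 + 1 − 1 − 1 = -1.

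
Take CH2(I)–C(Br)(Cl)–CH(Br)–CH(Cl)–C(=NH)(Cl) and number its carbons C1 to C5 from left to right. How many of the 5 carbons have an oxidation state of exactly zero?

2

Each bond to a more electronegative atom (O, N, halogen) counts +1, each bond to a less electronegative atom (H, metal, B, Si) counts −1, and each C–C bond counts 0. Tallying each carbon:
C1: 1C, 2H, 1I → 0 − 2 + 1 = -1
C2: 2C, 1Cl, 1Br → 0 + 1 + 1 = +2
C3: 2C, 1H, 1Br → 0 − 1 + 1 = 0
C4: 2C, 1H, 1Cl → 0 − 1 + 1 = 0
C5: 1C, 2N, 1Cl → 0 + 2 + 1 = +3
2 carbons (C3, C4) meet the condition.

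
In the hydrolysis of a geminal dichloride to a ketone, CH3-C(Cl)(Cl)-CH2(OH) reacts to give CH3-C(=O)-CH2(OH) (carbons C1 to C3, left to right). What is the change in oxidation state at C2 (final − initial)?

0

Before: C2 has 2 bonds to C, 2 bonds to Cl → oxidation state +2.
After: C2 has 2 bonds to C, 2 bonds to O → oxidation state +2.
Δ = +2 − (+2) = 0, so no net redox change at C2.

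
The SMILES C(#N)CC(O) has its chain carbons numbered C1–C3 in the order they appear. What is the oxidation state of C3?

-1

Assign +1 per bond to O/N/halogen, −1 per bond to H or an electropositive element, and 0 per bond to carbon.
C3 has one bond to C (0), one bond to H (-1), one bond to H (-1), one bond to O (+1).
Oxidation state = 0 − 1 − 1 + 1 = -1.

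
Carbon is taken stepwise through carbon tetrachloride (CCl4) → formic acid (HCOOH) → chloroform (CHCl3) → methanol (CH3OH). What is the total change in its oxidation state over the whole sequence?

Carbon oxidation states along the series — carbon tetrachloride: +4, formic acid: +2, chloroform: +2, methanol: -2.
Net change = -2 − (+4) = -6.

-6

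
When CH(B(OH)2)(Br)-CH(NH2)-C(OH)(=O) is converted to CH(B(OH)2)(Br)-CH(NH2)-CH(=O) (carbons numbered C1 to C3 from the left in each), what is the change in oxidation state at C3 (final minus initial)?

Before: C3 has 1 bond to C, 3 bonds to O → oxidation state +3.
After: C3 has 1 bond to C, 1 bond to H, 2 bonds to O → oxidation state +1.
Δ = +1 − (+3) = -2, so this is a reduction at C3.

-2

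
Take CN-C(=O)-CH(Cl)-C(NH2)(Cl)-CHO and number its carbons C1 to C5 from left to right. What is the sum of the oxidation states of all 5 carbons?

Tallying each carbon's bonds:
C1: 1C, 3N → 0 + 3 = +3
C2: 2C, 2O → 0 + 2 = +2
C3: 2C, 1H, 1Cl → 0 − 1 + 1 = 0
C4: 2C, 1N, 1Cl → 0 + 1 + 1 = +2
C5: 1C, 1H, 2O → 0 − 1 + 2 = +1
Sum = +3 + 2 + 0 + 2 + 1 = +8.

+8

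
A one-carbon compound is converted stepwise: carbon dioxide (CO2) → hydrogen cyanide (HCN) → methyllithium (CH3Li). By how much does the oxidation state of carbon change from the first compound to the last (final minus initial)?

-8

Carbon oxidation states along the series — carbon dioxide: +4, hydrogen cyanide: +2, methyllithium: -4.
Net change = -4 − (+4) = -8.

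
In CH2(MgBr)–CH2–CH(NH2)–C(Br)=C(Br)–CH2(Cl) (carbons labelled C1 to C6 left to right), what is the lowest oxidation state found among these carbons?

-3

Count +1 for every bond to an atom more electronegative than carbon and −1 for every bond to one less electronegative; C–C bonds are 0. Tallying each carbon:
C1: 1C, 2H, 1Mg → 0 − 2 − 1 = -3
C2: 2C, 2H → 0 − 2 = -2
C3: 2C, 1H, 1N → 0 − 1 + 1 = 0
C4: 3C, 1Br → 0 + 1 = +1
C5: 3C, 1Br → 0 + 1 = +1
C6: 1C, 2H, 1Cl → 0 − 2 + 1 = -1
The lowest value is -3.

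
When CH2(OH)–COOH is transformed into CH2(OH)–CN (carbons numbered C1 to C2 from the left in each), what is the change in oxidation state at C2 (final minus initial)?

0

Before: C2 has 1 bond to C, 3 bonds to O → oxidation state +3.
After: C2 has 1 bond to C, 3 bonds to N → oxidation state +3.
Δ = +3 − (+3) = 0, so no net redox change at C2.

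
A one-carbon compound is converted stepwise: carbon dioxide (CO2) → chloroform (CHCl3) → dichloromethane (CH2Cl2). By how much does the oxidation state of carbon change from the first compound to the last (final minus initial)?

Carbon oxidation states along the series — carbon dioxide: +4, chloroform: +2, dichloromethane: 0.
Net change = 0 − (+4) = -4.

-4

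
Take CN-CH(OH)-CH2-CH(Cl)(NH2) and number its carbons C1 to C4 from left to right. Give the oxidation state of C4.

+1

Each bond to a more electronegative atom (O, N, halogen) counts +1, each bond to a less electronegative atom (H, metal, B, Si) counts −1, and each C–C bond counts 0.
C4 has one bond to C (0), one bond to Cl (+1), one bond to N (+1), one bond to H (-1).
Oxidation state = 0 + 1 + 1 − 1 = +1.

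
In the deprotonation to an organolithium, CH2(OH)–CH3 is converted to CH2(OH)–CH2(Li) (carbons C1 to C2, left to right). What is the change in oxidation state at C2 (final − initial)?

Before: C2 has 1 bond to C, 3 bonds to H → oxidation state -3.
After: C2 has 1 bond to C, 2 bonds to H, 1 bond to Li → oxidation state -3.
Δ = -3 − (-3) = 0, so no net redox change at C2.

0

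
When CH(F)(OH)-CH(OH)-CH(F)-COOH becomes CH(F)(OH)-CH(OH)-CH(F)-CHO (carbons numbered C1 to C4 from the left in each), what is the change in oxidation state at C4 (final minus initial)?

-2

Before: C4 has 1 bond to C, 3 bonds to O → oxidation state +3.
After: C4 has 1 bond to C, 1 bond to H, 2 bonds to O → oxidation state +1.
Δ = +1 − (+3) = -2, so this is a reduction at C4.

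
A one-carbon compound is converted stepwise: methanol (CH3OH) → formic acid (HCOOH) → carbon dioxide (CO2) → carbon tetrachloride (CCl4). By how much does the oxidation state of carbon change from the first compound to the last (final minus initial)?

Carbon oxidation states along the series — methanol: -2, formic acid: +2, carbon dioxide: +4, carbon tetrachloride: +4.
Net change = +4 − (-2) = +6.

+6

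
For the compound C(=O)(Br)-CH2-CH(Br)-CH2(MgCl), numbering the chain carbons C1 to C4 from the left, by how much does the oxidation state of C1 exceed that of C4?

C1: 1C, 2O, 1Br → 0 + 2 + 1 = +3
C4: 1C, 2H, 1Mg → 0 − 2 − 1 = -3
Difference: +3 − (-3) = +6.

+6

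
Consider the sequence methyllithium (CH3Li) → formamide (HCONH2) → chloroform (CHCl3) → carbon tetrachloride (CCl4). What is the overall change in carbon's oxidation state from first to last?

Carbon oxidation states along the series — methyllithium: -4, formamide: +2, chloroform: +2, carbon tetrachloride: +4.
Net change = +4 − (-4) = +8.

+8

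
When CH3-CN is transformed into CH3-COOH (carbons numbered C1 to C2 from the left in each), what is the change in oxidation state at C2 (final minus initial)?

0

Before: C2 has 1 bond to C, 3 bonds to N → oxidation state +3.
After: C2 has 1 bond to C, 3 bonds to O → oxidation state +3.
Δ = +3 − (+3) = 0, so no net redox change at C2.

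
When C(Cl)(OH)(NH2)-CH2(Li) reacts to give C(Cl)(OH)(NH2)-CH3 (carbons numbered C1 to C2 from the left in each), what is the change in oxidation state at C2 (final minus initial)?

Before: C2 has 1 bond to C, 2 bonds to H, 1 bond to Li → oxidation state -3.
After: C2 has 1 bond to C, 3 bonds to H → oxidation state -3.
Δ = -3 − (-3) = 0, so no net redox change at C2.

0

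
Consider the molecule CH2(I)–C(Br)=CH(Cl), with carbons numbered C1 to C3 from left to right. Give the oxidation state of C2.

+1

C2 has one bond to C (0), a double bond to C (2×0 = 0), one bond to Br (+1).
Oxidation state = 0 + 0 + 1 = +1.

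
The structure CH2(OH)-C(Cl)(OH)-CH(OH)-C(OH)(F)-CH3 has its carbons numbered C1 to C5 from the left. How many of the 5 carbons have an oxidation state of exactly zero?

1

Tallying each carbon's bonds:
C1: 1C, 2H, 1O → 0 − 2 + 1 = -1
C2: 2C, 1O, 1Cl → 0 + 1 + 1 = +2
C3: 2C, 1H, 1O → 0 − 1 + 1 = 0
C4: 2C, 1O, 1F → 0 + 1 + 1 = +2
C5: 1C, 3H → 0 − 3 = -3
1 carbon (C3) meets the condition.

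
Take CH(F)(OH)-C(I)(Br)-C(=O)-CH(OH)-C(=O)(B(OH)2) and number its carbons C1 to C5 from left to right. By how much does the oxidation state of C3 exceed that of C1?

C3: 2C, 2O → 0 + 2 = +2
C1: 1C, 1H, 1O, 1F → 0 − 1 + 1 + 1 = +1
Difference: +2 − (+1) = +1.

+1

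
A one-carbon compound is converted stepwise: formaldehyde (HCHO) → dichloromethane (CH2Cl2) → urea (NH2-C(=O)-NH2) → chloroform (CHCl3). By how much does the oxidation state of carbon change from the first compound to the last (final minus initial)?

Carbon oxidation states along the series — formaldehyde: 0, dichloromethane: 0, urea: +4, chloroform: +2.
Net change = +2 − (0) = +2.

+2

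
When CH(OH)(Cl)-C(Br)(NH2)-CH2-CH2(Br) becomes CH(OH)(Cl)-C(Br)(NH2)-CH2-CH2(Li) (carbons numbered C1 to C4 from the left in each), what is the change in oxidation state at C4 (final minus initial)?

-2

Before: C4 has 1 bond to C, 2 bonds to H, 1 bond to Br → oxidation state -1.
After: C4 has 1 bond to C, 2 bonds to H, 1 bond to Li → oxidation state -3.
Δ = -3 − (-1) = -2, so this is a reduction at C4.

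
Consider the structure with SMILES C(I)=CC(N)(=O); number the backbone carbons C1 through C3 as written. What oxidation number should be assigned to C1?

0

Count +1 for every bond to an atom more electronegative than carbon and −1 for every bond to one less electronegative; C–C bonds are 0.
C1 has a double bond to C (2×0 = 0), one bond to I (+1), one bond to H (-1).
Oxidation state = 0 + 1 − 1 = 0.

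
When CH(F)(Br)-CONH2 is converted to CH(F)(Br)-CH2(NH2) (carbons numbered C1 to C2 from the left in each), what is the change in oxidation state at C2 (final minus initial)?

-4

Before: C2 has 1 bond to C, 2 bonds to O, 1 bond to N → oxidation state +3.
After: C2 has 1 bond to C, 2 bonds to H, 1 bond to N → oxidation state -1.
Δ = -1 − (+3) = -4, so this is a reduction at C2.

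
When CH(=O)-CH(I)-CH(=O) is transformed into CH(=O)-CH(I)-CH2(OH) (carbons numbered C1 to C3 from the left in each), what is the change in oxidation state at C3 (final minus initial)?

Before: C3 has 1 bond to C, 1 bond to H, 2 bonds to O → oxidation state +1.
After: C3 has 1 bond to C, 2 bonds to H, 1 bond to O → oxidation state -1.
Δ = -1 − (+1) = -2, so this is a reduction at C3.

-2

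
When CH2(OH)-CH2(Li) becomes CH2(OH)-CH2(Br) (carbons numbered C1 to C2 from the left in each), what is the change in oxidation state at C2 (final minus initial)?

Before: C2 has 1 bond to C, 2 bonds to H, 1 bond to Li → oxidation state -3.
After: C2 has 1 bond to C, 2 bonds to H, 1 bond to Br → oxidation state -1.
Δ = -1 − (-3) = +2, so this is an oxidation at C2.

+2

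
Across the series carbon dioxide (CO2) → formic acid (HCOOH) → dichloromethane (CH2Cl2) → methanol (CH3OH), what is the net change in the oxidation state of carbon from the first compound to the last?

Carbon oxidation states along the series — carbon dioxide: +4, formic acid: +2, dichloromethane: 0, methanol: -2.
Net change = -2 − (+4) = -6.

-6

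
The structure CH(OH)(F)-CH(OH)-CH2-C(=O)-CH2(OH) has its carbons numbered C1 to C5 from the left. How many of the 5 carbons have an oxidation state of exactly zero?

1

Tallying each carbon's bonds:
C1: 1C, 1H, 1O, 1F → 0 − 1 + 1 + 1 = +1
C2: 2C, 1H, 1O → 0 − 1 + 1 = 0
C3: 2C, 2H → 0 − 2 = -2
C4: 2C, 2O → 0 + 2 = +2
C5: 1C, 2H, 1O → 0 − 2 + 1 = -1
1 carbon (C2) meets the condition.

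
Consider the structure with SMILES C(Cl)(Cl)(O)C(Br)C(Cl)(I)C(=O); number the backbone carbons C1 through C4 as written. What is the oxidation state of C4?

+1

Bonds to more-electronegative neighbours contribute +1 each, bonds to H or metals contribute −1 each, and C–C bonds contribute 0.
C4 has one bond to C (0), one bond to H (-1), a double bond to O (2×+1 = +2).
Oxidation state = 0 − 1 + 2 = +1.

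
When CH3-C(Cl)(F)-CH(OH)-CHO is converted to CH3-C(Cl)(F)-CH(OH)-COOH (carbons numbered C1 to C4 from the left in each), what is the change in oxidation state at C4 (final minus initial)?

Before: C4 has 1 bond to C, 1 bond to H, 2 bonds to O → oxidation state +1.
After: C4 has 1 bond to C, 3 bonds to O → oxidation state +3.
Δ = +3 − (+1) = +2, so this is an oxidation at C4.

+2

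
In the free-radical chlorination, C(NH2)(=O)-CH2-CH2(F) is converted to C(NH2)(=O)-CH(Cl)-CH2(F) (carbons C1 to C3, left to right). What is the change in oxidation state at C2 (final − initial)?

Before: C2 has 2 bonds to C, 2 bonds to H → oxidation state -2.
After: C2 has 2 bonds to C, 1 bond to H, 1 bond to Cl → oxidation state 0.
Δ = 0 − (-2) = +2, so this is an oxidation at C2.

+2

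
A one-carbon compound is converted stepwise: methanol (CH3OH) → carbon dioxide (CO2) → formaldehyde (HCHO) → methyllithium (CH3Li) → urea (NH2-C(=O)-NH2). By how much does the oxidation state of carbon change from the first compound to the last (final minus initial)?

+6

Carbon oxidation states along the series — methanol: -2, carbon dioxide: +4, formaldehyde: 0, methyllithium: -4, urea: +4.
Net change = +4 − (-2) = +6.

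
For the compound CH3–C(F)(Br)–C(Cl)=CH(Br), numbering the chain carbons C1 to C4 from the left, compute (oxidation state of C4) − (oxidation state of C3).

C4: 2C, 1H, 1Br → 0 − 1 + 1 = 0
C3: 3C, 1Cl → 0 + 1 = +1
Difference: 0 − (+1) = -1.

-1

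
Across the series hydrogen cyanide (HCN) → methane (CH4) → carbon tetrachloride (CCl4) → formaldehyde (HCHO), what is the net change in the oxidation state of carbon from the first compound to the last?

-2

Carbon oxidation states along the series — hydrogen cyanide: +2, methane: -4, carbon tetrachloride: +4, formaldehyde: 0.
Net change = 0 − (+2) = -2.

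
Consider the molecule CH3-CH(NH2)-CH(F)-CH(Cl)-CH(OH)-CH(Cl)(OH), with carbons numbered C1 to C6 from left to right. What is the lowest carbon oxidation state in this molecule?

-3

Tallying each carbon's bonds:
C1: 1C, 3H → 0 − 3 = -3
C2: 2C, 1H, 1N → 0 − 1 + 1 = 0
C3: 2C, 1H, 1F → 0 − 1 + 1 = 0
C4: 2C, 1H, 1Cl → 0 − 1 + 1 = 0
C5: 2C, 1H, 1O → 0 − 1 + 1 = 0
C6: 1C, 1H, 1O, 1Cl → 0 − 1 + 1 + 1 = +1
The lowest value is -3.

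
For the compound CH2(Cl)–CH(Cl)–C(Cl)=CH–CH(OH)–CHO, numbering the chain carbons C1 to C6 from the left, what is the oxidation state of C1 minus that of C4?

0

C1: 1C, 2H, 1Cl → 0 − 2 + 1 = -1
C4: 3C, 1H → 0 − 1 = -1
Difference: -1 − (-1) = 0.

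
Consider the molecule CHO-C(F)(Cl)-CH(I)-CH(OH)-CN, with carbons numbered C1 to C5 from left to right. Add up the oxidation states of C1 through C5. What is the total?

Each bond to a more electronegative atom (O, N, halogen) counts +1, each bond to a less electronegative atom (H, metal, B, Si) counts −1, and each C–C bond counts 0. Tallying each carbon:
C1: 1C, 1H, 2O → 0 − 1 + 2 = +1
C2: 2C, 1F, 1Cl → 0 + 1 + 1 = +2
C3: 2C, 1H, 1I → 0 − 1 + 1 = 0
C4: 2C, 1H, 1O → 0 − 1 + 1 = 0
C5: 1C, 3N → 0 + 3 = +3
Sum = +1 + 2 + 0 + 0 + 3 = +6.

+6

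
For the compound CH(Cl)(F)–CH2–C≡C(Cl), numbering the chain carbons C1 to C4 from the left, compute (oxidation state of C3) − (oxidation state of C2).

C3: 4C → 0 = 0
C2: 2C, 2H → 0 − 2 = -2
Difference: 0 − (-2) = +2.

+2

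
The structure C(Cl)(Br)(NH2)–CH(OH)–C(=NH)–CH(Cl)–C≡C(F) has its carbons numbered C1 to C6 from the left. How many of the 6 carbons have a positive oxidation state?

3

Assign +1 per bond to O/N/halogen, −1 per bond to H or an electropositive element, and 0 per bond to carbon. Tallying each carbon:
C1: 1C, 1N, 1Cl, 1Br → 0 + 1 + 1 + 1 = +3
C2: 2C, 1H, 1O → 0 − 1 + 1 = 0
C3: 2C, 2N → 0 + 2 = +2
C4: 2C, 1H, 1Cl → 0 − 1 + 1 = 0
C5: 4C → 0 = 0
C6: 3C, 1F → 0 + 1 = +1
3 carbons (C1, C3, C6) meet the condition.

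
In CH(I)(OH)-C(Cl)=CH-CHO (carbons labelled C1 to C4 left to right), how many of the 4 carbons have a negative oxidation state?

Tallying each carbon's bonds:
C1: 1C, 1H, 1O, 1I → 0 − 1 + 1 + 1 = +1
C2: 3C, 1Cl → 0 + 1 = +1
C3: 3C, 1H → 0 − 1 = -1
C4: 1C, 1H, 2O → 0 − 1 + 2 = +1
1 carbon (C3) meets the condition.

1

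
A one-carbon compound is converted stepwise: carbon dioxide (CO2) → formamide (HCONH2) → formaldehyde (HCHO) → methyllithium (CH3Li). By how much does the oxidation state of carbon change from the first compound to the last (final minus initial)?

-8

Carbon oxidation states along the series — carbon dioxide: +4, formamide: +2, formaldehyde: 0, methyllithium: -4.
Net change = -4 − (+4) = -8.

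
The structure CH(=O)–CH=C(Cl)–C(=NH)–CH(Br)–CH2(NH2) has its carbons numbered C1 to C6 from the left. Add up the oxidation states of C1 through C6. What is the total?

Bonds to more-electronegative neighbours contribute +1 each, bonds to H or metals contribute −1 each, and C–C bonds contribute 0. Tallying each carbon:
C1: 1C, 1H, 2O → 0 − 1 + 2 = +1
C2: 3C, 1H → 0 − 1 = -1
C3: 3C, 1Cl → 0 + 1 = +1
C4: 2C, 2N → 0 + 2 = +2
C5: 2C, 1H, 1Br → 0 − 1 + 1 = 0
C6: 1C, 2H, 1N → 0 − 2 + 1 = -1
Sum = +1 − 1 + 1 + 2 + 0 − 1 = +2.

+2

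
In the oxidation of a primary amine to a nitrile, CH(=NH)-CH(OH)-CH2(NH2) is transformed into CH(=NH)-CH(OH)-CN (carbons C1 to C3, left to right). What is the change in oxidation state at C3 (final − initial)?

Before: C3 has 1 bond to C, 2 bonds to H, 1 bond to N → oxidation state -1.
After: C3 has 1 bond to C, 3 bonds to N → oxidation state +3.
Δ = +3 − (-1) = +4, so this is an oxidation at C3.

+4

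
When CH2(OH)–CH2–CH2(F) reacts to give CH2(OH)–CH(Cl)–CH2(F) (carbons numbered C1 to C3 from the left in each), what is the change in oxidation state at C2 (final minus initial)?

+2

Before: C2 has 2 bonds to C, 2 bonds to H → oxidation state -2.
After: C2 has 2 bonds to C, 1 bond to H, 1 bond to Cl → oxidation state 0.
Δ = 0 − (-2) = +2, so this is an oxidation at C2.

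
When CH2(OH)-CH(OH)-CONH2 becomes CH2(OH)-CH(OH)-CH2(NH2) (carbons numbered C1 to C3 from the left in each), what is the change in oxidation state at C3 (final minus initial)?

Before: C3 has 1 bond to C, 2 bonds to O, 1 bond to N → oxidation state +3.
After: C3 has 1 bond to C, 2 bonds to H, 1 bond to N → oxidation state -1.
Δ = -1 − (+3) = -4, so this is a reduction at C3.

-4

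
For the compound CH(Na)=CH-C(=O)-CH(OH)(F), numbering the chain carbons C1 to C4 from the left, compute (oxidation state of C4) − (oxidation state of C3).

C4: 1C, 1H, 1O, 1F → 0 − 1 + 1 + 1 = +1
C3: 2C, 2O → 0 + 2 = +2
Difference: +1 − (+2) = -1.

-1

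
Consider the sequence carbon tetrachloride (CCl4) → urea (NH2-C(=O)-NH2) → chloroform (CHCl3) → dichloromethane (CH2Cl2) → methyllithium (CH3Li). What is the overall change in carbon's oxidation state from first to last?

-8

Carbon oxidation states along the series — carbon tetrachloride: +4, urea: +4, chloroform: +2, dichloromethane: 0, methyllithium: -4.
Net change = -4 − (+4) = -8.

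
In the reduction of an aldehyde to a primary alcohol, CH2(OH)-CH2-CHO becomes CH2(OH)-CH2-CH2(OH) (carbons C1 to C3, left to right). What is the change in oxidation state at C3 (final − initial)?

-2

Before: C3 has 1 bond to C, 1 bond to H, 2 bonds to O → oxidation state +1.
After: C3 has 1 bond to C, 2 bonds to H, 1 bond to O → oxidation state -1.
Δ = -1 − (+1) = -2, so this is a reduction at C3.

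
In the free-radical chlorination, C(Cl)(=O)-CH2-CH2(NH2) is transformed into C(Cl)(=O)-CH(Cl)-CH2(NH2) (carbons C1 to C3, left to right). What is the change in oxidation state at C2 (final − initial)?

+2

Before: C2 has 2 bonds to C, 2 bonds to H → oxidation state -2.
After: C2 has 2 bonds to C, 1 bond to H, 1 bond to Cl → oxidation state 0.
Δ = 0 − (-2) = +2, so this is an oxidation at C2.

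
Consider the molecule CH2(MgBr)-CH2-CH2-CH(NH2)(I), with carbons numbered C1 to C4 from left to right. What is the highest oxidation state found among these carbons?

+1

Count +1 for every bond to an atom more electronegative than carbon and −1 for every bond to one less electronegative; C–C bonds are 0. Tallying each carbon:
C1: 1C, 2H, 1Mg → 0 − 2 − 1 = -3
C2: 2C, 2H → 0 − 2 = -2
C3: 2C, 2H → 0 − 2 = -2
C4: 1C, 1H, 1N, 1I → 0 − 1 + 1 + 1 = +1
The highest value is +1.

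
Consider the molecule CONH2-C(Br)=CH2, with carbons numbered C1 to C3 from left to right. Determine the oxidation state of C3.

C3 has a double bond to C (2×0 = 0), one bond to H (-1), one bond to H (-1).
Oxidation state = 0 − 1 − 1 = -2.

-2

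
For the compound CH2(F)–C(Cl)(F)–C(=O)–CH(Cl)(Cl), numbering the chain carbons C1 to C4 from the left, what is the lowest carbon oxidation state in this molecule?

Count +1 for every bond to an atom more electronegative than carbon and −1 for every bond to one less electronegative; C–C bonds are 0. Tallying each carbon:
C1: 1C, 2H, 1F → 0 − 2 + 1 = -1
C2: 2C, 1F, 1Cl → 0 + 1 + 1 = +2
C3: 2C, 2O → 0 + 2 = +2
C4: 1C, 1H, 2Cl → 0 − 1 + 2 = +1
The lowest value is -1.

-1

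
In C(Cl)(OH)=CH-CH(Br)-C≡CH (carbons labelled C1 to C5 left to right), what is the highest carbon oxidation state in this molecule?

+2

Each bond to a more electronegative atom (O, N, halogen) counts +1, each bond to a less electronegative atom (H, metal, B, Si) counts −1, and each C–C bond counts 0. Tallying each carbon:
C1: 2C, 1O, 1Cl → 0 + 1 + 1 = +2
C2: 3C, 1H → 0 − 1 = -1
C3: 2C, 1H, 1Br → 0 − 1 + 1 = 0
C4: 4C → 0 = 0
C5: 3C, 1H → 0 − 1 = -1
The highest value is +2.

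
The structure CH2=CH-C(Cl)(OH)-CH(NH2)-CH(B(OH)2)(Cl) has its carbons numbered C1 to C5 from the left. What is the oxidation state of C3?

C3 has one bond to C (0), one bond to C (0), one bond to Cl (+1), one bond to O (+1).
Oxidation state = 0 + 0 + 1 + 1 = +2.

+2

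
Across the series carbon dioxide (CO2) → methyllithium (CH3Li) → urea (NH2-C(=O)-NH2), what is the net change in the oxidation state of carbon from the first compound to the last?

Carbon oxidation states along the series — carbon dioxide: +4, methyllithium: -4, urea: +4.
Net change = +4 − (+4) = 0.

0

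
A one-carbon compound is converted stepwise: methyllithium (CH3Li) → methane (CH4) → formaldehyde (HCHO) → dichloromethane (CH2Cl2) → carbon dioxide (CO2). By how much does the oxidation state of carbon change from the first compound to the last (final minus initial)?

Carbon oxidation states along the series — methyllithium: -4, methane: -4, formaldehyde: 0, dichloromethane: 0, carbon dioxide: +4.
Net change = +4 − (-4) = +8.

+8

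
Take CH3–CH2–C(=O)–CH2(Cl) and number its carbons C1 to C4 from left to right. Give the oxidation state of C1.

-3

Bonds to more-electronegative neighbours contribute +1 each, bonds to H or metals contribute −1 each, and C–C bonds contribute 0.
C1 has one bond to C (0), one bond to H (-1), one bond to H (-1), one bond to H (-1).
Oxidation state = 0 − 1 − 1 − 1 = -3.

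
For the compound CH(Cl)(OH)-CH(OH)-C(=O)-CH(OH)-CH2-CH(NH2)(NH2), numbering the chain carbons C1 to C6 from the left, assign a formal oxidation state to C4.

Assign +1 per bond to O/N/halogen, −1 per bond to H or an electropositive element, and 0 per bond to carbon.
C4 has one bond to C (0), one bond to C (0), one bond to O (+1), one bond to H (-1).
Oxidation state = 0 + 0 + 1 − 1 = 0.

0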